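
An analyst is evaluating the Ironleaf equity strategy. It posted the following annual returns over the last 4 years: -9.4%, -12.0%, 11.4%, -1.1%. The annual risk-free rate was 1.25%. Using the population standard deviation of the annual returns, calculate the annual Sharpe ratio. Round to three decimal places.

-0.441

r̄ = (-9.4 − 12 + 11.4 − 1.1) / 4 = -11.10 / 4 = -2.7750%
Population std dev = √[332.7275 / 4] = 9.1204%
Sharpe = (r̄ − rf) / σ = (-2.7750 − 1.25) / 9.1204 = -4.0250 / 9.1204 = -0.4413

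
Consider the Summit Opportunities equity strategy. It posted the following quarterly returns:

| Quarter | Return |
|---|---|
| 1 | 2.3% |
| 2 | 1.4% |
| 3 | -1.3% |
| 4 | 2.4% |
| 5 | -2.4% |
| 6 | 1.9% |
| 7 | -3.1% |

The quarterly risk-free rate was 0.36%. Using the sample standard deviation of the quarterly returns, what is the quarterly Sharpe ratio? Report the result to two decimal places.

-0.08

μ = (2.3 + 1.4 − 1.3 + 2.4 − 2.4 + 1.9 − 3.1) / 7 = 1.20 / 7 = 0.1714%
Sample σ = √[Σ(r − μ)² / 6] = √[33.4743 / 6] = √5.5791 = 2.3620%
Sharpe = (μ − rf) / σ = (0.1714 − 0.36) / 2.3620 = -0.1886 / 2.3620 = -0.0798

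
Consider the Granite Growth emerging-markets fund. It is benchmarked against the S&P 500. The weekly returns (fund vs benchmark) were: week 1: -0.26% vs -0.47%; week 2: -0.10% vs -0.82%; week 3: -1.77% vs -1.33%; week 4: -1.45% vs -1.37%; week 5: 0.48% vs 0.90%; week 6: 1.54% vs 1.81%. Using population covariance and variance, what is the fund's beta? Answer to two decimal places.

r̄p = -0.2600%,  r̄m = -0.2133%
Cov = Σ(rp − r̄p)(rm − r̄m) / 6 = 1.2386
Var(rm) = Σ(rm − r̄m)² / 6 = 1.3920
β = Cov / Var = 1.2386 / 1.3920 = 0.8898

0.89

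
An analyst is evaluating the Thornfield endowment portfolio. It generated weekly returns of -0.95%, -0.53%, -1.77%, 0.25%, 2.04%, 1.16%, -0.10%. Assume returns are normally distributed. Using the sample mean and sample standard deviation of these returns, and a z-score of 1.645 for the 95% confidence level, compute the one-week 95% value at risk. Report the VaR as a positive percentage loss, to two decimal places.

μ = (-0.95 − 0.53 − 1.77 + 0.25 + 2.04 + 1.16 − 0.1) / 7 = 0.0143%
Sample std dev = √[9.8946 / 6] = 1.2842%
VaR = −(μ − z·σ) = −(0.0143 − 1.645 × 1.2842) = −(-2.0982) = 2.0982%

2.10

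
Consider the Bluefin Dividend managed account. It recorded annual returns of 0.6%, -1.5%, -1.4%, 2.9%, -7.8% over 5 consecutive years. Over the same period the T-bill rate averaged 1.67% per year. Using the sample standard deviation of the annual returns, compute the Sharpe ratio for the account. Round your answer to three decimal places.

r̄ = (0.6 − 1.5 − 1.4 + 2.9 − 7.8) / 5 = -1.4400%
Sample σ = √[Σ(r − r̄)² / 4] = √[63.4520 / 4] = √15.8630 = 3.9828%
Sharpe = (r̄ − rf) / σ = (-1.4400 − 1.67) / 3.9828 = -3.1100 / 3.9828 = -0.7809

-0.781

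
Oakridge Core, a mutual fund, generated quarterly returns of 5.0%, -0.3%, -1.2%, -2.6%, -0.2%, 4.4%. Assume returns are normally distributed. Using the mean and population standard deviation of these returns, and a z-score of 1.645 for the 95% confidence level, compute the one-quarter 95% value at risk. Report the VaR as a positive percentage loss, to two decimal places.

3.82

r̄ = (5 − 0.3 − 1.2 − 2.6 − 0.2 + 4.4) / 6 = 0.8500%
Σ(r − r̄)² = (5 − 0.8500)² + (-0.3 − 0.8500)² + (-1.2 − 0.8500)² + … = 48.3550
population σ = √(48.3550 / 6) = √8.0592 = 2.8389%
VaR = −(r̄ − z·σ) = −(0.8500 − 1.645 × 2.8389) = −(-3.8200) = 3.8200%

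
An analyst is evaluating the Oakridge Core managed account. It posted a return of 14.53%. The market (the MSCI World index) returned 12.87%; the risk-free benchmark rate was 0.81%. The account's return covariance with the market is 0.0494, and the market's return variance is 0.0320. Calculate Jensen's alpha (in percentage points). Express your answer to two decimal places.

β = Cov / Var = 0.0494 / 0.0320 = 1.5438
E[R] = Rf + β(Rm − Rf) = 0.81% + 1.5438 × (12.87% − 0.81%) = 19.4282%
α = Rp − E[R] = 14.53% − 19.4282% = -4.8982

-4.90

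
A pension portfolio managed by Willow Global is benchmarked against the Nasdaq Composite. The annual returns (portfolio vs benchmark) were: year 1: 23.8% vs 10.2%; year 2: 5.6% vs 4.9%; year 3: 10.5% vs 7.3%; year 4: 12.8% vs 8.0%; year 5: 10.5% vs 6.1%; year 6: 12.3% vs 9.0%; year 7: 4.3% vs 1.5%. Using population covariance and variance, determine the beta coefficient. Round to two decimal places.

1.88

r̄p = 11.4000%,  r̄m = 6.7143%
Cov = Σ(rp − r̄p)(rm − r̄m) / 7 = 13.5214
Var(rm) = Σ(rm − r̄m)² / 7 = 7.1755
β = Cov / Var = 13.5214 / 7.1755 = 1.8844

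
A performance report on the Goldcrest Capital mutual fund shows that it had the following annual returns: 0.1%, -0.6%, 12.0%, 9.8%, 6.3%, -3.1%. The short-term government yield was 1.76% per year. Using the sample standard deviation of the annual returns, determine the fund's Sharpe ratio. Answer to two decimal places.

μ = (0.1 − 0.6 + 12 + 9.8 + 6.3 − 3.1) / 6 = 4.0833%
Σ(r − μ)² = (0.1 − 4.0833)² + (-0.6 − 4.0833)² + … = 189.6683
σ = √[189.6683 / 5] = 6.1590%
Sharpe = (μ − rf) / σ = (4.0833 − 1.76) / 6.1590 = 2.3233 / 6.1590 = 0.3772

0.38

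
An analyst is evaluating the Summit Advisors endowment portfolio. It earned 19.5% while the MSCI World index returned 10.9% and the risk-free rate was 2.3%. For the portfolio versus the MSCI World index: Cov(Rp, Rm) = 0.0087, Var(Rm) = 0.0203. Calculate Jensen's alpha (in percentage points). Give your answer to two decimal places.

β = Cov / Var = 0.0087 / 0.0203 = 0.4286
E[R] = Rf + β(Rm − Rf) = 2.3% + 0.4286 × (10.9% − 2.3%) = 5.9860%
α = Rp − E[R] = 19.5% − 5.9860% = 13.5140

13.51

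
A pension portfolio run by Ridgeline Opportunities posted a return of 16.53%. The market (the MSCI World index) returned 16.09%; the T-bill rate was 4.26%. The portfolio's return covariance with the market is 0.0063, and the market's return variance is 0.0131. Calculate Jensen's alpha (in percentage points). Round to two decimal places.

6.58

β = Cov / Var = 0.0063 / 0.0131 = 0.4809
E[R] = Rf + β(Rm − Rf) = 4.26% + 0.4809 × (16.09% − 4.26%) = 9.9490%
α = Rp − E[R] = 16.53% − 9.9490% = 6.5810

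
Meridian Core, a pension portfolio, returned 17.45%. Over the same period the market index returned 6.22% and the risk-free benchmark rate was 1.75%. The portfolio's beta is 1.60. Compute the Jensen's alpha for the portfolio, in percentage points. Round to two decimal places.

8.55

CAPM expected return = Rf + β(Rm − Rf) = 1.75% + 1.60 × (6.22% − 1.75%) = 1.75 + 1.60 × 4.47 = 8.9020%
Jensen's α = Rp − E[R] = 17.45% − 8.9020% = 8.5480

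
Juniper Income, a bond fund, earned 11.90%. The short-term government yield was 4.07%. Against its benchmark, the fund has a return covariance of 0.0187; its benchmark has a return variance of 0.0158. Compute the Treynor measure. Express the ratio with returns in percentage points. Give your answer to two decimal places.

6.62

β = Cov / Var = 0.0187 / 0.0158 = 1.1835
Treynor = (Rp − Rf) / β = (11.90% − 4.07%) / 1.1835 = 7.83 / 1.1835 = 6.6160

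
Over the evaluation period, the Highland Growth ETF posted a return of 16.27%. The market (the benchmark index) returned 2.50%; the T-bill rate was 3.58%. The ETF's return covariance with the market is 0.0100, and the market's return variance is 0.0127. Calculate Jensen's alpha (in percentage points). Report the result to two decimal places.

β = Cov / Var = 0.0100 / 0.0127 = 0.7874
E[R] = Rf + β(Rm − Rf) = 3.58% + 0.7874 × (2.50% − 3.58%) = 2.7296%
α = Rp − E[R] = 16.27% − 2.7296% = 13.5404

13.54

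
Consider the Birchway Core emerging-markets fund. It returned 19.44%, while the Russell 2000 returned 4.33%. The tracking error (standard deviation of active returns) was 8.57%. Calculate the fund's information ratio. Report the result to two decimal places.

1.76

IR = (Rp − Rb) / TE = (19.44% − 4.33%) / 8.57% = 15.11% / 8.57% = 1.7631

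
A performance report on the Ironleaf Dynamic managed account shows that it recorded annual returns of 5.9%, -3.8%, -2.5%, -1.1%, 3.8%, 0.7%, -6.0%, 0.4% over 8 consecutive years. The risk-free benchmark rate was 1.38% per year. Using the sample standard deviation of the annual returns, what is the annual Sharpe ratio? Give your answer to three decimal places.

r̄ = (5.9 − 3.8 − 2.5 − 1.1 + 3.8 + 0.7 − 6 + 0.4) / 8 = -0.3250%
Sample std dev = √[106.9550 / 7] = 3.9089%
Sharpe = (r̄ − rf) / σ = (-0.3250 − 1.38) / 3.9089 = -1.7050 / 3.9089 = -0.4362

-0.436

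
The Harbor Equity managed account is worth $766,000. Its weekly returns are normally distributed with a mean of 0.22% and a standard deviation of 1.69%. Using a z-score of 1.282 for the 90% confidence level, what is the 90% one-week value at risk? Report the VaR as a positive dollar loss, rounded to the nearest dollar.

$14,911

Return at the 90% tail: μ − z·σ = 0.22% − 1.282 × 1.69% = 0.22 − 2.16658 = -1.94658%
VaR = −(-1.94658%) × $766,000 = 1.94658% × $766,000 = $14,911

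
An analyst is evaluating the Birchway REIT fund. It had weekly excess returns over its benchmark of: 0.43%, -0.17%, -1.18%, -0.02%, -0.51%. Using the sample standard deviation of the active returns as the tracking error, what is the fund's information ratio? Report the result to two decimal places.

r̄ = (0.43 − 0.17 − 1.18 − 0.02 − 0.51) / 5 = -1.450 / 5 = -0.2900%
Sample std dev = √[1.4462 / 4] = 0.6013%
IR = r̄ / tracking error = -0.2900 / 0.6013 = -0.4823

-0.48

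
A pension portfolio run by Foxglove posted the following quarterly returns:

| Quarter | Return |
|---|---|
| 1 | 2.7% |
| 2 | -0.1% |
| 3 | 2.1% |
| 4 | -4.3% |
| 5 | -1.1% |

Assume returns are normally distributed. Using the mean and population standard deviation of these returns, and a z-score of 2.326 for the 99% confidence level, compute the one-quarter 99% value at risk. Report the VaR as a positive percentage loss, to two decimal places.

5.96

r̄ = (2.7 − 0.1 + 2.1 − 4.3 − 1.1) / 5 = -0.70 / 5 = -0.1400%
Population std dev = √[31.3120 / 5] = 2.5025%
VaR = −(r̄ − z·σ) = −(-0.1400 − 2.326 × 2.5025) = −(-5.9608) = 5.9608%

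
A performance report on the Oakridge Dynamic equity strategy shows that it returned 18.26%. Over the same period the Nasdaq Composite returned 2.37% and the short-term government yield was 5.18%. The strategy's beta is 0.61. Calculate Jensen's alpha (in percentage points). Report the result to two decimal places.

CAPM expected return = Rf + β(Rm − Rf) = 5.18% + 0.61 × (2.37% − 5.18%) = 5.18 + 0.61 × -2.81 = 3.4659%
Jensen's α = Rp − E[R] = 18.26% − 3.4659% = 14.7941

14.79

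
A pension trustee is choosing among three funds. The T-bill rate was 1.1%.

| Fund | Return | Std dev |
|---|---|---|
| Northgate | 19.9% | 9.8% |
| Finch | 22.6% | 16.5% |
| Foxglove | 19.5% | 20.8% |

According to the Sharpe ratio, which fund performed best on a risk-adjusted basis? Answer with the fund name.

Northgate

Northgate: Sharpe ratio = (19.9% − 1.1%) / 9.8% = 1.918
Finch: Sharpe ratio = (22.6% − 1.1%) / 16.5% = 1.303
Foxglove: Sharpe ratio = (19.5% − 1.1%) / 20.8% = 0.885
Highest: Northgate (1.918).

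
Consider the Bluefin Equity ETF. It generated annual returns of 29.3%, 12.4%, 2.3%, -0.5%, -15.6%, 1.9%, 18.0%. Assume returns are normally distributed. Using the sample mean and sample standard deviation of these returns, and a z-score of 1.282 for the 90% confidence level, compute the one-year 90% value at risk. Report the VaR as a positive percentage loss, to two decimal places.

r̄ = (29.3 + 12.4 + 2.3 − 0.5 − 15.6 + 1.9 + 18) / 7 = 47.80 / 7 = 6.8286%
Sample σ = √[Σ(r − r̄)² / 6] = √[1262.3543 / 6] = √210.3924 = 14.5049%
VaR = −(r̄ − z·σ) = −(6.8286 − 1.282 × 14.5049) = −(-11.7667) = 11.7667%

11.77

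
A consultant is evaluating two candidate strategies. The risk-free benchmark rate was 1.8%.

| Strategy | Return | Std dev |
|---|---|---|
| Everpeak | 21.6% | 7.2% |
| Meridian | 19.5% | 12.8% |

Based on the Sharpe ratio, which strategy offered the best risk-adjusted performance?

Everpeak

Everpeak: Sharpe ratio = (21.6% − 1.8%) / 7.2% = 2.750
Meridian: Sharpe ratio = (19.5% − 1.8%) / 12.8% = 1.383
Highest: Everpeak (2.750).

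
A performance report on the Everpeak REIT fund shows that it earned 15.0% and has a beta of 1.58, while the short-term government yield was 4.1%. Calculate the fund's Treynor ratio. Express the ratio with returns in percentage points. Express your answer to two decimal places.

6.90

Treynor = (Rp − Rf) / β = (15.0% − 4.1%) / 1.58 = 10.90 / 1.58 = 6.8987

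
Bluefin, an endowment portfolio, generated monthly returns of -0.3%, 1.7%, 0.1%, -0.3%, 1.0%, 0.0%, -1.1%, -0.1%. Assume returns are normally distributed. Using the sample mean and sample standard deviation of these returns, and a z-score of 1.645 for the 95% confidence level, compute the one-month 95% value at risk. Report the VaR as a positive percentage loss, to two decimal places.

Mean return r̄ = 1.00 / 8 = 0.1250%
Sample std dev = √[5.1750 / 7] = 0.8598%
VaR = −(r̄ − z·σ) = −(0.1250 − 1.645 × 0.8598) = −(-1.2894) = 1.2894%

1.29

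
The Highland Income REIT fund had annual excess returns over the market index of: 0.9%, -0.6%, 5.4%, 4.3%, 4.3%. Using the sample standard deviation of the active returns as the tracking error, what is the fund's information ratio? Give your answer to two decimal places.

r̄ = (0.9 − 0.6 + 5.4 + 4.3 + 4.3) / 5 = 14.30 / 5 = 2.8600%
Sample σ = √[Σ(r − r̄)² / 4] = √[26.4120 / 4] = √6.6030 = 2.5696%
IR = r̄ / tracking error = 2.8600 / 2.5696 = 1.1130

1.11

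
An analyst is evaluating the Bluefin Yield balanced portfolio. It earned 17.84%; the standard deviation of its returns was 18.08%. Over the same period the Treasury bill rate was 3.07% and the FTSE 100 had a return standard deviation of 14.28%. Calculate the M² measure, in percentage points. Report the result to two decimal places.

14.74

Sharpe = (Rp − Rf) / σp = (17.84% − 3.07%) / 18.08% = 0.8169
M² = Rf + Sharpe × σm = 3.07% + 0.8169 × 14.28% = 14.7353%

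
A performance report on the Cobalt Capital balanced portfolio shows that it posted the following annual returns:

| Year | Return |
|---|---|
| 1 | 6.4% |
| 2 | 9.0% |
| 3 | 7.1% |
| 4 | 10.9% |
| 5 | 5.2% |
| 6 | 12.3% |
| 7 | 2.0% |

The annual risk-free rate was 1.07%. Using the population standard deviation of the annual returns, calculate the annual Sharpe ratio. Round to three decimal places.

r̄ = (6.4 + 9 + 7.1 + 10.9 + 5.2 + 12.3 + 2) / 7 = 7.5571%
Σ(r − r̄)² = 73.7371; population σ = √(73.7371/7) = 3.2456%
Sharpe = (r̄ − rf) / σ = (7.5571 − 1.07) / 3.2456 = 6.4871 / 3.2456 = 1.9987

1.999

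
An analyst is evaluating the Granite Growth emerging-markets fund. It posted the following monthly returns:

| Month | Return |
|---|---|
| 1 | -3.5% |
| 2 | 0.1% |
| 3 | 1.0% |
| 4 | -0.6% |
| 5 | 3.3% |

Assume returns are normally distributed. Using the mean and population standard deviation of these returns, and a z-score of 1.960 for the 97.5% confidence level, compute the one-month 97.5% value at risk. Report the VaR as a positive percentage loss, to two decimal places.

r̄ = (-3.5 + 0.1 + 1 − 0.6 + 3.3) / 5 = 0.30 / 5 = 0.0600%
Σ(r − r̄)² = (-3.5 − 0.0600)² + (0.1 − 0.0600)² + (1 − 0.0600)² + … = 24.4920
σ = √[24.4920 / 5] = 2.2132%
VaR = −(r̄ − z·σ) = −(0.0600 − 1.960 × 2.2132) = −(-4.2779) = 4.2779%

4.28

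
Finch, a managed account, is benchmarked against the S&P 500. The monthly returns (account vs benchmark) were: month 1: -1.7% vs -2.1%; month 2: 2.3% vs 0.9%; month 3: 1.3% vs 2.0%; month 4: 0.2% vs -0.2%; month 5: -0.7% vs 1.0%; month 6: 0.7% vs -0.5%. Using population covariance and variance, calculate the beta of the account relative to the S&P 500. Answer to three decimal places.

r̄p = 0.3500%,  r̄m = 0.1833%
Cov = Σ(rp − r̄p)(rm − r̄m) / 6 = 1.1275
Var(rm) = Σ(rm − r̄m)² / 6 = 1.7181
β = Cov / Var = 1.1275 / 1.7181 = 0.6562

0.656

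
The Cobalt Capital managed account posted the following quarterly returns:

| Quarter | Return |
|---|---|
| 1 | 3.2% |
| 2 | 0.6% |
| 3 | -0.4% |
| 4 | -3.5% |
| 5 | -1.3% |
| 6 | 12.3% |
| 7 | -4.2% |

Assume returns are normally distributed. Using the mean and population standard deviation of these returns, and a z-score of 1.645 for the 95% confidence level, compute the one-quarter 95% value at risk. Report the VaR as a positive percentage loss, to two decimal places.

r̄ = (3.2 + 0.6 − 0.4 − 3.5 − 1.3 + 12.3 − 4.2) / 7 = 6.70 / 7 = 0.9571%
Σ(r − r̄)² = 187.2171; population σ = √(187.2171/7) = 5.1716%
VaR = −(r̄ − z·σ) = −(0.9571 − 1.645 × 5.1716) = −(-7.5502) = 7.5502%

7.55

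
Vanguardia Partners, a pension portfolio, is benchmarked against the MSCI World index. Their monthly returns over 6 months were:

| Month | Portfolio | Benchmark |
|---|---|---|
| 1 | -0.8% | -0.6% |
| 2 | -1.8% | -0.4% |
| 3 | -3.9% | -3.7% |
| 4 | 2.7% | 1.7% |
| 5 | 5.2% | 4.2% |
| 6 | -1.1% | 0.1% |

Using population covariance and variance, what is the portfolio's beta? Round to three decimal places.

r̄p = 0.0500%,  r̄m = 0.2167%
Cov = Σ(rp − r̄p)(rm − r̄m) / 6 = 6.9808
Var(rm) = Σ(rm − r̄m)² / 6 = 5.7447
β = Cov / Var = 6.9808 / 5.7447 = 1.2152

1.215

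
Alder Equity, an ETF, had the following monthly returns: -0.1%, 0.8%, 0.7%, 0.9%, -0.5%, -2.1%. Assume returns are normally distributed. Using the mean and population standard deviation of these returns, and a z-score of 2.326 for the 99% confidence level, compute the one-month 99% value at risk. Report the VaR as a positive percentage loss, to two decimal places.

2.49

μ = (-0.1 + 0.8 + 0.7 + 0.9 − 0.5 − 2.1) / 6 = -0.30 / 6 = -0.0500%
Σ(r − μ)² = (-0.1 − (-0.0500))² + (0.8 − (-0.0500))² + (0.7 − (-0.0500))² + … = 6.5950
σ = √[6.5950 / 6] = 1.0484%
VaR = −(μ − z·σ) = −(-0.0500 − 2.326 × 1.0484) = −(-2.4886) = 2.4886%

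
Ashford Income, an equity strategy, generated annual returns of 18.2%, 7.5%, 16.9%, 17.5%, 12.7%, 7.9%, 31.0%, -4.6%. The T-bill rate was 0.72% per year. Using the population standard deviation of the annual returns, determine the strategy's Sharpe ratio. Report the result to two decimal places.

r̄ = (18.2 + 7.5 + 16.9 + 17.5 + 12.7 + 7.9 + 31 − 4.6) / 8 = 13.3875%
Σ(r − r̄)² = (18.2 − 13.3875)² + (7.5 − 13.3875)² + … = 751.4088
σ = √[751.4088 / 8] = 9.6915%
Sharpe = (r̄ − rf) / σ = (13.3875 − 0.72) / 9.6915 = 12.6675 / 9.6915 = 1.3071

1.31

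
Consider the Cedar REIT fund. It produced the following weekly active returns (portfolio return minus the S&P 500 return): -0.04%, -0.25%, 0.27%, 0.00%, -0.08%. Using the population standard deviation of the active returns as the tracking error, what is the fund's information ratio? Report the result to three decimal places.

r̄ = (-0.04 − 0.25 + 0.27 + 0 − 0.08) / 5 = -0.0200%
Population σ = √[Σ(r − r̄)² / 5] = √[0.1414 / 5] = √0.0283 = 0.1682%
IR = r̄ / tracking error = -0.0200 / 0.1682 = -0.1189

-0.119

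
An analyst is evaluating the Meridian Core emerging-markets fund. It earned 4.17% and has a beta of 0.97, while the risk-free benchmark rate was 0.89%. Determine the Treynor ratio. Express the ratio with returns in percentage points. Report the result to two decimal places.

Treynor = (Rp − Rf) / β = (4.17% − 0.89%) / 0.97 = 3.28 / 0.97 = 3.3814

3.38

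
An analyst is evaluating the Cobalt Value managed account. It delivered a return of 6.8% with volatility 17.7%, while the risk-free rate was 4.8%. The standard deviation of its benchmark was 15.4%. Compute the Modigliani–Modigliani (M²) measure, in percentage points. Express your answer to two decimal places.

Sharpe = (Rp − Rf) / σp = (6.8% − 4.8%) / 17.7% = 0.1130
M² = Rf + Sharpe × σm = 4.8% + 0.1130 × 15.4% = 6.5402%

6.54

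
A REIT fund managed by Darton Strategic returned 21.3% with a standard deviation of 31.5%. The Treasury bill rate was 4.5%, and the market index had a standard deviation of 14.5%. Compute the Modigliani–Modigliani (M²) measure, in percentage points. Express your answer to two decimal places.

Sharpe = (Rp − Rf) / σp = (21.3% − 4.5%) / 31.5% = 0.5333
M² = Rf + Sharpe × σm = 4.5% + 0.5333 × 14.5% = 12.2329%

12.23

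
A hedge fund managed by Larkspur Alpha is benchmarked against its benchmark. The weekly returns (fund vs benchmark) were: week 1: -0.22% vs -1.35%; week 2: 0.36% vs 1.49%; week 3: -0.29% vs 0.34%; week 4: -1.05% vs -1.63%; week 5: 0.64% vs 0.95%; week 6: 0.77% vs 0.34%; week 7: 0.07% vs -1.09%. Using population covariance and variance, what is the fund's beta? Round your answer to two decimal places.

0.37

r̄p = 0.0400%,  r̄m = -0.1357%
Cov = Σ(rp − r̄p)(rm − r̄m) / 7 = 0.4683
Var(rm) = Σ(rm − r̄m)² / 7 = 1.2703
β = Cov / Var = 0.4683 / 1.2703 = 0.3687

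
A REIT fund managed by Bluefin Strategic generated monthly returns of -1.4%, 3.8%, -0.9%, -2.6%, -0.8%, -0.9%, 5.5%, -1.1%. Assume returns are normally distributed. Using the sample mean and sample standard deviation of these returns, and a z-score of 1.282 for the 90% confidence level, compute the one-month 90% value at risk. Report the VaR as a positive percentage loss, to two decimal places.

r̄ = (-1.4 + 3.8 − 0.9 − 2.6 − 0.8 − 0.9 + 5.5 − 1.1) / 8 = 1.60 / 8 = 0.2000%
Σ(r − r̄)² = (-1.4 − 0.2000)² + (3.8 − 0.2000)² + … = 56.5600
sample σ = √(56.5600 / 7) = √8.0800 = 2.8425%
VaR = −(r̄ − z·σ) = −(0.2000 − 1.282 × 2.8425) = −(-3.4441) = 3.4441%

3.44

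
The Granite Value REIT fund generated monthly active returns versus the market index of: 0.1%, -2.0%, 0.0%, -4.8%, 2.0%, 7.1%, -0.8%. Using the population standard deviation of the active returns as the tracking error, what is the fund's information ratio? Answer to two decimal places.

r̄ = (0.1 − 2 + 0 − 4.8 + 2 + 7.1 − 0.8) / 7 = 1.60 / 7 = 0.2286%
Population std dev = √[81.7343 / 7] = 3.4171%
IR = r̄ / tracking error = 0.2286 / 3.4171 = 0.0669

0.07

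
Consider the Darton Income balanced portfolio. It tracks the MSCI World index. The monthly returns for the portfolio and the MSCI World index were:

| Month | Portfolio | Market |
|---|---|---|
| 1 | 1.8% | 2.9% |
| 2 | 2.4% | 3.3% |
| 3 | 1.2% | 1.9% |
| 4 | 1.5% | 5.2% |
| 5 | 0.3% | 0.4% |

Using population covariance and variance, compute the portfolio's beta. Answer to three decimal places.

0.287

r̄p = 1.4400%,  r̄m = 2.7400%
Cov = Σ(rp − r̄p)(rm − r̄m) / 5 = 0.7224
Var(rm) = Σ(rm − r̄m)² / 5 = 2.5144
β = Cov / Var = 0.7224 / 2.5144 = 0.2873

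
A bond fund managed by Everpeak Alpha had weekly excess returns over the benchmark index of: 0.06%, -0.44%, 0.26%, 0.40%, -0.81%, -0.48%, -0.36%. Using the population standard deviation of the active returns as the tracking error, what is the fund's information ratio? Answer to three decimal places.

-0.478

r̄ = (0.06 − 0.44 + 0.26 + 0.4 − 0.81 − 0.48 − 0.36) / 7 = -0.1957%
Σ(r − r̄)² = (0.06 − (-0.1957))² + (-0.44 − (-0.1957))² + (0.26 − (-0.1957))² + … = 1.1728
σ = √[1.1728 / 7] = 0.4093%
IR = r̄ / tracking error = -0.1957 / 0.4093 = -0.4781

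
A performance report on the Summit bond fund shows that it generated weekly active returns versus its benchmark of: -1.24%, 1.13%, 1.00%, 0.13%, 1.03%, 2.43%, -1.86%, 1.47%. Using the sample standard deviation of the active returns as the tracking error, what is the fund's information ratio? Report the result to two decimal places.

μ = (-1.24 + 1.13 + 1 + 0.13 + 1.03 + 2.43 − 1.86 + 1.47) / 8 = 0.5113%
Sample σ = √[Σ(r − μ)² / 7] = √[14.3267 / 7] = √2.0467 = 1.4306%
IR = μ / tracking error = 0.5113 / 1.4306 = 0.3574

0.36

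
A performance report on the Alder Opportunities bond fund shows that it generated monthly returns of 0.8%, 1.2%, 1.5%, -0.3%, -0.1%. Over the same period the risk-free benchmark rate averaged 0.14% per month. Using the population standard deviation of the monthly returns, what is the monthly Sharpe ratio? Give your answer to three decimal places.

Mean return μ = 3.10 / 5 = 0.6200%
Σ(r − μ)² = (0.8 − 0.6200)² + (1.2 − 0.6200)² + … = 2.5080
σ = √[2.5080 / 5] = 0.7082%
Sharpe = (μ − rf) / σ = (0.6200 − 0.14) / 0.7082 = 0.4800 / 0.7082 = 0.6778

0.678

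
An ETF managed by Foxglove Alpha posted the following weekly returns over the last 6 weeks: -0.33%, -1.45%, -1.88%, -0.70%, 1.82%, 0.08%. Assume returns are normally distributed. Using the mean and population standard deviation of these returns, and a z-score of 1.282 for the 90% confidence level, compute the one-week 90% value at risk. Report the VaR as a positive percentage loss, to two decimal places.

Mean return r̄ = -2.460 / 6 = -0.4100%
Σ(r − r̄)² = (-0.33 − (-0.4100))² + (-1.45 − (-0.4100))² + … = 8.5460
σ = √[8.5460 / 6] = 1.1935%
VaR = −(r̄ − z·σ) = −(-0.4100 − 1.282 × 1.1935) = −(-1.9401) = 1.9401%

1.94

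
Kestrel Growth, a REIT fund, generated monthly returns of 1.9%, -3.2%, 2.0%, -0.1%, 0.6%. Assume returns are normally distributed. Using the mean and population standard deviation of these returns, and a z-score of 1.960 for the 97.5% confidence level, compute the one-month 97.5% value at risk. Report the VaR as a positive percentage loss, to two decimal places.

3.47

Mean return r̄ = 1.20 / 5 = 0.2400%
Population std dev = √[17.9320 / 5] = 1.8938%
VaR = −(r̄ − z·σ) = −(0.2400 − 1.960 × 1.8938) = −(-3.4718) = 3.4718%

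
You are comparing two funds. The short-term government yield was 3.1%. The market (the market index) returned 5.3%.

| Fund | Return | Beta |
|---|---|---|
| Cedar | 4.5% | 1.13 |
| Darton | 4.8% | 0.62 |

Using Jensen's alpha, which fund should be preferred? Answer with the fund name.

Cedar: α = 4.5% − [3.1% + 1.13 × (5.3% − 3.1%)] = -1.086
Darton: α = 4.8% − [3.1% + 0.62 × (5.3% − 3.1%)] = 0.336
Highest: Darton (0.336).

Darton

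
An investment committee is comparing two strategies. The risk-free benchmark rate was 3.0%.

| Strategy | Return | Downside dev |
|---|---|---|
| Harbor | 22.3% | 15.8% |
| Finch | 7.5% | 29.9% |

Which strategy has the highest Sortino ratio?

Harbor: Sortino ratio = (22.3% − 3.0%) / 15.8% = 1.222
Finch: Sortino ratio = (7.5% − 3.0%) / 29.9% = 0.151
Highest: Harbor (1.222).

Harbor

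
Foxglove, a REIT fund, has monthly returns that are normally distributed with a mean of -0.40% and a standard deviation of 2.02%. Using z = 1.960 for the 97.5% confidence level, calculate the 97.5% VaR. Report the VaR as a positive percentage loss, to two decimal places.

VaR (as % loss) = −(μ − z·σ) = −(-0.40% − 1.960 × 2.02%) = −(-4.3592%) = 4.3592%

4.36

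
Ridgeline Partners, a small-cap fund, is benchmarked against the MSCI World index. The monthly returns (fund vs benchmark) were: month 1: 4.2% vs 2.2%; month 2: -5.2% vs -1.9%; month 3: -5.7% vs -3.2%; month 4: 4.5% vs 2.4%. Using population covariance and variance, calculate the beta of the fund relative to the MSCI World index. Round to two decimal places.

1.96

r̄p = -0.5500%,  r̄m = -0.1250%
Cov = Σ(rp − r̄p)(rm − r̄m) / 4 = 11.9713
Var(rm) = Σ(rm − r̄m)² / 4 = 6.0969
β = Cov / Var = 11.9713 / 6.0969 = 1.9635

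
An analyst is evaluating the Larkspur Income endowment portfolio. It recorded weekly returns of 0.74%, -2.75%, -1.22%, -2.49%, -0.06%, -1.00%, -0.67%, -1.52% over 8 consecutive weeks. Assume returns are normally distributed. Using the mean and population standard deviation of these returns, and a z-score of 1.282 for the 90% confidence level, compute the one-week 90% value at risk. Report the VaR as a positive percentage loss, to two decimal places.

Mean return r̄ = -8.970 / 8 = -1.1213%
Population σ = √[Σ(r − r̄)² / 8] = √[9.5039 / 8] = √1.1880 = 1.0900%
VaR = −(r̄ − z·σ) = −(-1.1213 − 1.282 × 1.0900) = −(-2.5187) = 2.5187%

2.52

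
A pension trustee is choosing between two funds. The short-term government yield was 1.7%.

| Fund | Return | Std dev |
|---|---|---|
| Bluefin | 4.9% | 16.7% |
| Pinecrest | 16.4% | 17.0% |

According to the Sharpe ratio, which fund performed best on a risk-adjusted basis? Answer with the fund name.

Bluefin: Sharpe ratio = (4.9% − 1.7%) / 16.7% = 0.192
Pinecrest: Sharpe ratio = (16.4% − 1.7%) / 17.0% = 0.865
Highest: Pinecrest (0.865).

Pinecrest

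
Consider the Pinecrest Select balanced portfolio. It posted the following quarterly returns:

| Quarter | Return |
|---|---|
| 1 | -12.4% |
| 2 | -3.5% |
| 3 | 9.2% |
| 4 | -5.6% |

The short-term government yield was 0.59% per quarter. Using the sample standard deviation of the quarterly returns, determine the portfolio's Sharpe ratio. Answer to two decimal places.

r̄ = (-12.4 − 3.5 + 9.2 − 5.6) / 4 = -12.30 / 4 = -3.0750%
Σ(r − r̄)² = (-12.4 − (-3.0750))² + (-3.5 − (-3.0750))² + (9.2 − (-3.0750))² + … = 244.1875
σ = √[244.1875 / 3] = 9.0220%
Sharpe = (r̄ − rf) / σ = (-3.0750 − 0.59) / 9.0220 = -3.6650 / 9.0220 = -0.4062

-0.41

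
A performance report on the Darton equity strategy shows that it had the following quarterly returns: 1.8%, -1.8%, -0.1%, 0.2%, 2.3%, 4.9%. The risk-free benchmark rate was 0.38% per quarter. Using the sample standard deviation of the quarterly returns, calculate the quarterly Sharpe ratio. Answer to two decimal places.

Mean return r̄ = 7.30 / 6 = 1.2167%
Σ(r − r̄)² = 26.9483; sample σ = √(26.9483/5) = 2.3216%
Sharpe = (r̄ − rf) / σ = (1.2167 − 0.38) / 2.3216 = 0.8367 / 2.3216 = 0.3604

0.36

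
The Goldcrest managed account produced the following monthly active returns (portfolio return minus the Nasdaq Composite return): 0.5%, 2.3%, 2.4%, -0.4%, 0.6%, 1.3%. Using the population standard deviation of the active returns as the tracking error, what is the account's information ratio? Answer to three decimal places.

1.114

r̄ = (0.5 + 2.3 + 2.4 − 0.4 + 0.6 + 1.3) / 6 = 6.70 / 6 = 1.1167%
Σ(r − r̄)² = 6.0283; population σ = √(6.0283/6) = 1.0024%
IR = r̄ / tracking error = 1.1167 / 1.0024 = 1.1140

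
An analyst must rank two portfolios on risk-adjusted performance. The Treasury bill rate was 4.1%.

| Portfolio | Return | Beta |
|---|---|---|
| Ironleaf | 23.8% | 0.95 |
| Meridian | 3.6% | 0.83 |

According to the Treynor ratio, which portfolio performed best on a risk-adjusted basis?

Ironleaf: Treynor = (23.8% − 4.1%) / 0.95 = 20.737
Meridian: Treynor = (3.6% − 4.1%) / 0.83 = -0.602
Highest: Ironleaf (20.737).

Ironleaf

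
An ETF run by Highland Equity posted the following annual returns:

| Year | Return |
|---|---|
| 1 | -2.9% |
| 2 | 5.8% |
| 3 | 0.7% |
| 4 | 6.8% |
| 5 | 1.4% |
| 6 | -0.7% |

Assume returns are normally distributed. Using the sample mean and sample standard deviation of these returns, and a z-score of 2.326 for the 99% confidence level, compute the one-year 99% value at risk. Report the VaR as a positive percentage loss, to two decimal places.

r̄ = (-2.9 + 5.8 + 0.7 + 6.8 + 1.4 − 0.7) / 6 = 11.10 / 6 = 1.8500%
Σ(r − r̄)² = 70.6950; sample σ = √(70.6950/5) = 3.7602%
VaR = −(r̄ − z·σ) = −(1.8500 − 2.326 × 3.7602) = −(-6.8962) = 6.8962%

6.90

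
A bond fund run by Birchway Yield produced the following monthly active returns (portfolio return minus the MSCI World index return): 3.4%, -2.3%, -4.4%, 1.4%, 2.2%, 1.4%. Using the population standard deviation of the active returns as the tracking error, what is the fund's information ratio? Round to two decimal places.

0.10

r̄ = (3.4 − 2.3 − 4.4 + 1.4 + 2.2 + 1.4) / 6 = 0.2833%
Σ(r − r̄)² = (3.4 − 0.2833)² + (-2.3 − 0.2833)² + (-4.4 − 0.2833)² + … = 44.4883
population σ = √(44.4883 / 6) = √7.4147 = 2.7230%
IR = r̄ / tracking error = 0.2833 / 2.7230 = 0.1040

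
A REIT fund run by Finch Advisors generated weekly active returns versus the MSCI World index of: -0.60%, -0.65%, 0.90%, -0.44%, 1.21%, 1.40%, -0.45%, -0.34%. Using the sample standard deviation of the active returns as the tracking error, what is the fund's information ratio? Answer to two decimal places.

Mean return r̄ = 1.030 / 8 = 0.1288%
Σ(r − r̄)² = (-0.6 − 0.1288)² + (-0.65 − 0.1288)² + (0.9 − 0.1288)² + … = 5.3957
σ = √[5.3957 / 7] = 0.8780%
IR = r̄ / tracking error = 0.1288 / 0.8780 = 0.1467

0.15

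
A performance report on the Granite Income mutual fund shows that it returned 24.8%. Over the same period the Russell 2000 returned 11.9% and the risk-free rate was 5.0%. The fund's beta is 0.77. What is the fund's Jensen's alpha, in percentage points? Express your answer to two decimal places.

14.49

CAPM expected return = Rf + β(Rm − Rf) = 5.0% + 0.77 × (11.9% − 5.0%) = 5 + 0.77 × 6.90 = 10.3130%
Jensen's α = Rp − E[R] = 24.8% − 10.3130% = 14.4870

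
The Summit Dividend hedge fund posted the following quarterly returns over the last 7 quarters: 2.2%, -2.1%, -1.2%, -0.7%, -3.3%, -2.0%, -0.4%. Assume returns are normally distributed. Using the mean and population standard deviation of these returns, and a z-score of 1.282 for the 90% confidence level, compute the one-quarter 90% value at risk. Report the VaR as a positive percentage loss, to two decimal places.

Mean return r̄ = -7.50 / 7 = -1.0714%
Σ(r − r̄)² = (2.2 − (-1.0714))² + (-2.1 − (-1.0714))² + … = 18.1943
population σ = √(18.1943 / 7) = √2.5992 = 1.6122%
VaR = −(r̄ − z·σ) = −(-1.0714 − 1.282 × 1.6122) = −(-3.1382) = 3.1382%

3.14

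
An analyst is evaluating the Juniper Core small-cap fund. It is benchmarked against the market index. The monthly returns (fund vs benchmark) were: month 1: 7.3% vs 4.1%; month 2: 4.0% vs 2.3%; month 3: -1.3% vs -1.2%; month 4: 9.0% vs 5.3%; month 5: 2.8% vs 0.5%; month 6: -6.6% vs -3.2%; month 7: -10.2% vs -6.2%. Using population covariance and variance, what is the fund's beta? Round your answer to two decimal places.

1.73

r̄p = 0.7143%,  r̄m = 0.2286%
Cov = Σ(rp − r̄p)(rm − r̄m) / 7 = 24.7153
Var(rm) = Σ(rm − r̄m)² / 7 = 14.3135
β = Cov / Var = 24.7153 / 14.3135 = 1.7267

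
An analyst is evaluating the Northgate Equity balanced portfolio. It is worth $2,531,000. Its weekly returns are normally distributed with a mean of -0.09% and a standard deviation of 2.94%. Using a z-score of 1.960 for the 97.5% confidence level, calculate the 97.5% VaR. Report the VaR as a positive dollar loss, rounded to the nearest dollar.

$148,124

Return at the 97.5% tail: μ − z·σ = -0.09% − 1.960 × 2.94% = -0.09 − 5.7624 = -5.8524%
VaR = −(-5.8524%) × $2,531,000 = 5.8524% × $2,531,000 = $148,124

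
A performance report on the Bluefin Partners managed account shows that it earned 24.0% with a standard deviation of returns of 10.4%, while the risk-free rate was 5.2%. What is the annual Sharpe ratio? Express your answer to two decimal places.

1.81

Sharpe = (Rp − Rf) / σp = (24.0% − 5.2%) / 10.4% = 18.80% / 10.4% = 1.8077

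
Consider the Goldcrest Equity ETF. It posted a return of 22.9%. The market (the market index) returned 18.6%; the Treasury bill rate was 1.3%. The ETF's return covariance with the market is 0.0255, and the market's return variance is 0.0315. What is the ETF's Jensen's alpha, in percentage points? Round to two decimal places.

β = Cov / Var = 0.0255 / 0.0315 = 0.8095
E[R] = Rf + β(Rm − Rf) = 1.3% + 0.8095 × (18.6% − 1.3%) = 15.3044%
α = Rp − E[R] = 22.9% − 15.3044% = 7.5956

7.60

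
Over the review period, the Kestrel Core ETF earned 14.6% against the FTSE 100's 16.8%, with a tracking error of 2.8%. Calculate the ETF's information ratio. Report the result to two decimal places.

-0.79

IR = (Rp − Rb) / TE = (14.6% − 16.8%) / 2.8% = -2.20% / 2.8% = -0.7857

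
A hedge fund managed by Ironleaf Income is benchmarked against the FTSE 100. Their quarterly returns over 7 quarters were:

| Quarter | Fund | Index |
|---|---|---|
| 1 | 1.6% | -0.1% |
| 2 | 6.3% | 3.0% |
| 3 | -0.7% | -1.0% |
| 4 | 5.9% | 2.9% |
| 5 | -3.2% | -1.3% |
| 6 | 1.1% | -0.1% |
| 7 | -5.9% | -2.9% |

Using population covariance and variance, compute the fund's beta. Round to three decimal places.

r̄p = 0.7286%,  r̄m = 0.0714%
Cov = Σ(rp − r̄p)(rm − r̄m) / 7 = 8.1922
Var(rm) = Σ(rm − r̄m)² / 7 = 4.0706
β = Cov / Var = 8.1922 / 4.0706 = 2.0125

2.013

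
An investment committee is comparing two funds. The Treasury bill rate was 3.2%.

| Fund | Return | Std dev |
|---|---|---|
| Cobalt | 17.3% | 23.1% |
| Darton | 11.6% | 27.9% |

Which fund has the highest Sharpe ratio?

Cobalt

Cobalt: Sharpe ratio = (17.3% − 3.2%) / 23.1% = 0.610
Darton: Sharpe ratio = (11.6% − 3.2%) / 27.9% = 0.301
Highest: Cobalt (0.610).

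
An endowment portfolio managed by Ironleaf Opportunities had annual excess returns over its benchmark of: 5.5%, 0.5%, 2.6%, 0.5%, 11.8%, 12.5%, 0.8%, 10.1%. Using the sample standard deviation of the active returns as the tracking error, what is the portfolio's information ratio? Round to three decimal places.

μ = (5.5 + 0.5 + 2.6 + 0.5 + 11.8 + 12.5 + 0.8 + 10.1) / 8 = 44.30 / 8 = 5.5375%
Σ(r − μ)² = (5.5 − 5.5375)² + (0.5 − 5.5375)² + (2.6 − 5.5375)² + … = 190.3388
σ = √[190.3388 / 7] = 5.2145%
IR = μ / tracking error = 5.5375 / 5.2145 = 1.0619

1.062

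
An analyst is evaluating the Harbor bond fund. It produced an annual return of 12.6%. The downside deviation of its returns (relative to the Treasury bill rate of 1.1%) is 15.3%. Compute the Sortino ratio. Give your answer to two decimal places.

0.75

Sortino = (Rp − Rf) / σd = (12.6% − 1.1%) / 15.3% = 11.50% / 15.3% = 0.7516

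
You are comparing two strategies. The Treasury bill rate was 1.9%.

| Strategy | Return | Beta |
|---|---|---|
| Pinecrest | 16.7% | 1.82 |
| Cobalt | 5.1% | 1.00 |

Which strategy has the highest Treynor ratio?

Pinecrest: Treynor = (16.7% − 1.9%) / 1.82 = 8.132
Cobalt: Treynor = (5.1% − 1.9%) / 1.00 = 3.200
Highest: Pinecrest (8.132).

Pinecrest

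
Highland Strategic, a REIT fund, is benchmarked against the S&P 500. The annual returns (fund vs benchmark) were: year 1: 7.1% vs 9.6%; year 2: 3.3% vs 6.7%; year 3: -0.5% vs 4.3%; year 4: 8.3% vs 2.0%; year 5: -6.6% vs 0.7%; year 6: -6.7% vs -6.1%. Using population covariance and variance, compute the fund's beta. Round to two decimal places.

0.86

r̄p = 0.8167%,  r̄m = 2.8667%
Cov = Σ(rp − r̄p)(rm − r̄m) / 6 = 21.1539
Var(rm) = Σ(rm − r̄m)² / 6 = 24.6556
β = Cov / Var = 21.1539 / 24.6556 = 0.8580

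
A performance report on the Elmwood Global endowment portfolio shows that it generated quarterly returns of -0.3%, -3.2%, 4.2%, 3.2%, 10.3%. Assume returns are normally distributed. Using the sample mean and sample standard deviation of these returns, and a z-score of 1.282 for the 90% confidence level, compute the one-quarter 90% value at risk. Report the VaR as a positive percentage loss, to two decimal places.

3.70

Mean return r̄ = 14.20 / 5 = 2.8400%
Σ(r − r̄)² = (-0.3 − 2.8400)² + (-3.2 − 2.8400)² + (4.2 − 2.8400)² + … = 103.9720
sample σ = √(103.9720 / 4) = √25.9930 = 5.0983%
VaR = −(r̄ − z·σ) = −(2.8400 − 1.282 × 5.0983) = −(-3.6960) = 3.6960%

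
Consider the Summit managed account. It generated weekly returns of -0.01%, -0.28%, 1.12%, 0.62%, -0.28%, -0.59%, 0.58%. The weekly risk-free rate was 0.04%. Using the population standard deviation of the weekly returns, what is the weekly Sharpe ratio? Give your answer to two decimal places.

r̄ = (-0.01 − 0.28 + 1.12 + 0.62 − 0.28 − 0.59 + 0.58) / 7 = 0.1657%
Σ(r − r̄)² = 2.2880; population σ = √(2.2880/7) = 0.5717%
Sharpe = (r̄ − rf) / σ = (0.1657 − 0.04) / 0.5717 = 0.1257 / 0.5717 = 0.2199

0.22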